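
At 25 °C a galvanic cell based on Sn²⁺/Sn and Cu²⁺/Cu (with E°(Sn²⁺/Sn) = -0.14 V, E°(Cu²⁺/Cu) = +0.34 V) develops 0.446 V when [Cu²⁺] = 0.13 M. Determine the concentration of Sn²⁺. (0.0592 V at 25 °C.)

From the Nernst equation, log Q = n(E° − E)/0.0592 = 2(0.48 − 0.446)/0.0592 = 1.149, so Q = 14.1.
With Q = [Sn²⁺]/[Cu²⁺] and the known concentrations, [Sn²⁺] in the numerator gives [Sn²⁺] = 1.8 M.

1.8 M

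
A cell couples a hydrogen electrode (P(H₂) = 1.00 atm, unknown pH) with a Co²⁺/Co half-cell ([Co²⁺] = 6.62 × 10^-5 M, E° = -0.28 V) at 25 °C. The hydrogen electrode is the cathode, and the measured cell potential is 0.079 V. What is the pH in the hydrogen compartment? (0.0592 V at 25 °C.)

pH = 5.48

E°_cell = 0.28 V and n = 2.
log Q = n(E° − E)/0.0592 = 2×(0.28 − 0.079)/0.0592 = 6.791.
With Q = [Co²⁺]·P(H₂) / [H⁺]^2, solving for [H⁺] gives log[H⁺] = -5.485, so pH = 5.48.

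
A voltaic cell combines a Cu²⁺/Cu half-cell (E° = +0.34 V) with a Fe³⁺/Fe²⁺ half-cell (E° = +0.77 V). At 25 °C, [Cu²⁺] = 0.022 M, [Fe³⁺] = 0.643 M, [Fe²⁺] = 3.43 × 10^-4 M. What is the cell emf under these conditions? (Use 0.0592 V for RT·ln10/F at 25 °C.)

0.673 V

The Fe³⁺/Fe²⁺ couple has the higher reduction potential and acts as the cathode, so E°_cell = +0.77 − (+0.34) = 0.43 V.
Balancing electrons gives n = 2; the reaction quotient is Q = [Cu²⁺]·[Fe²⁺]^2/[Fe³⁺]^2 = 6.26 × 10^-9.
At 25 °C, E = E° − (0.0592/n) log Q = 0.43 − (0.0592/2)(-8.203) = 0.430 + 0.243 = 0.673 V.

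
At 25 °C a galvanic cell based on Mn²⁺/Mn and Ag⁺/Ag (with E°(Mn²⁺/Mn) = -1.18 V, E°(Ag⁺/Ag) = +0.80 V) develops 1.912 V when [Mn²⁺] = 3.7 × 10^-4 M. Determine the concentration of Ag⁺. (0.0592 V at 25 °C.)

From the Nernst equation, log Q = n(E° − E)/0.0592 = 2(1.98 − 1.912)/0.0592 = 2.297, so Q = 198.
With Q = [Mn²⁺]/[Ag⁺]^2 and the known concentrations, [Ag⁺]^2 in the denominator gives [Ag⁺] = 0.0014 M.

0.0014 M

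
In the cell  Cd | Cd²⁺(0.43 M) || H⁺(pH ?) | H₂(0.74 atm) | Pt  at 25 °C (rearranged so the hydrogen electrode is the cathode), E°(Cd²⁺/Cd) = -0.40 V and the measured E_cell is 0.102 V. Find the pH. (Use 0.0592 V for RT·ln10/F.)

E°_cell = 0.40 V and n = 2.
log Q = n(E° − E)/0.0592 = 2×(0.40 − 0.102)/0.0592 = 10.068.
With Q = [Cd²⁺]·P(H₂) / [H⁺]^2, solving for [H⁺] gives log[H⁺] = -5.282, so pH = 5.28.

pH = 5.28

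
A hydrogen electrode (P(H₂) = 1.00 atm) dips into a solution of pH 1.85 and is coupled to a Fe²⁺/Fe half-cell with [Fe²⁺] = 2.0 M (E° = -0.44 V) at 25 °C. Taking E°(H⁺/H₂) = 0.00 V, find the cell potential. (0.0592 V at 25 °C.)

0.32 V

The hydrogen couple is the cathode, so E°_cell = 0.44 V; n = 2.
[H⁺] = 10^(−1.85) = 0.014 M, and Q = [Fe²⁺]·P(H₂) / [H⁺]^2 = 1 × 10^4.
E = E° − (0.0592/2) log Q = 0.44 − (0.0592/2)(4.001) = 0.322 V.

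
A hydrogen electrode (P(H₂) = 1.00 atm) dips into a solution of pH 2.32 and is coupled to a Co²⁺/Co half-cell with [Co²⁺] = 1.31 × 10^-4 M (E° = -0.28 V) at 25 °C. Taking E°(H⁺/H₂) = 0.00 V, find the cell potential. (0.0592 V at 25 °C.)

0.26 V

The hydrogen couple is the cathode, so E°_cell = 0.28 V; n = 2.
[H⁺] = 10^(−2.32) = 0.0048 M, and Q = [Co²⁺]·P(H₂) / [H⁺]^2 = 5.72.
E = E° − (0.0592/2) log Q = 0.28 − (0.0592/2)(0.757) = 0.258 V.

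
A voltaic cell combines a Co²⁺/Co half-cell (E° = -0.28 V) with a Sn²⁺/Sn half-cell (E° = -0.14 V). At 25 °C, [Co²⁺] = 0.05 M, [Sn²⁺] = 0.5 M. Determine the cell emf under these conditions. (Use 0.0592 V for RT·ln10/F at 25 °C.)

The Sn²⁺/Sn couple has the higher reduction potential and acts as the cathode, so E°_cell = -0.14 − (-0.28) = 0.14 V.
Balancing electrons gives n = 2; the reaction quotient is Q = [Co²⁺]/[Sn²⁺] = 0.100.
At 25 °C, E = E° − (0.0592/n) log Q = 0.14 − (0.0592/2)(-1.000) = 0.140 + 0.030 = 0.170 V.

0.170 V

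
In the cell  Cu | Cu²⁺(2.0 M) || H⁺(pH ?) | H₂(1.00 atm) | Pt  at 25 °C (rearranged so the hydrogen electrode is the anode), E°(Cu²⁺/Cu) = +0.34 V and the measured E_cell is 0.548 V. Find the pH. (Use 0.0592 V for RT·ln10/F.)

pH = 3.36

E°_cell = 0.34 V and n = 2.
log Q = n(E° − E)/0.0592 = 2×(0.34 − 0.548)/0.0592 = -7.027.
With Q = [H⁺]^2 / ([Cu²⁺]·P(H₂)), solving for [H⁺] gives log[H⁺] = -3.363, so pH = 3.36.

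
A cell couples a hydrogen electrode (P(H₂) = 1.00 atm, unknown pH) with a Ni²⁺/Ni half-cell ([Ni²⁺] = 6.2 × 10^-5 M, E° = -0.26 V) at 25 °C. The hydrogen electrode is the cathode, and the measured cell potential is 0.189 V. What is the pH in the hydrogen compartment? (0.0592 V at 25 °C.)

pH = 3.30

E°_cell = 0.26 V and n = 2.
log Q = n(E° − E)/0.0592 = 2×(0.26 − 0.189)/0.0592 = 2.399.
With Q = [Ni²⁺]·P(H₂) / [H⁺]^2, solving for [H⁺] gives log[H⁺] = -3.303, so pH = 3.30.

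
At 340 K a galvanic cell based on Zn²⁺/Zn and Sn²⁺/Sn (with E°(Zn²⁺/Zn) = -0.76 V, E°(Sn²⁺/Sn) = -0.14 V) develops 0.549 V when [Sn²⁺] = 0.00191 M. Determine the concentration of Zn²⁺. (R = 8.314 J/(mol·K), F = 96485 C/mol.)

From the Nernst equation, ln Q = nF(E° − E)/RT = 2×96485×(0.62 − 0.549)/(8.314×340) = 4.847, so Q = 127.
With Q = [Zn²⁺]/[Sn²⁺] and the known concentrations, [Zn²⁺] in the numerator gives [Zn²⁺] = 0.24 M.

0.24 M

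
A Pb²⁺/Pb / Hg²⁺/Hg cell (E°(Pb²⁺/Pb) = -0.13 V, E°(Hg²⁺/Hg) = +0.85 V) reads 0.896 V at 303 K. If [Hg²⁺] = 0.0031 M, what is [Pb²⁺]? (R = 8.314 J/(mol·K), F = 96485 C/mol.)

1.9 M

From the Nernst equation, ln Q = nF(E° − E)/RT = 2×96485×(0.98 − 0.896)/(8.314×303) = 6.435, so Q = 623.
With Q = [Pb²⁺]/[Hg²⁺] and the known concentrations, [Pb²⁺] in the numerator gives [Pb²⁺] = 1.9 M.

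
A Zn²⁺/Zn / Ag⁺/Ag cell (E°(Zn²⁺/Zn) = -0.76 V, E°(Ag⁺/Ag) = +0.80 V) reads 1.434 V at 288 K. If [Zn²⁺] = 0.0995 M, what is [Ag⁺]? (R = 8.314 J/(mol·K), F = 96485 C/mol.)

From the Nernst equation, ln Q = nF(E° − E)/RT = 2×96485×(1.56 − 1.434)/(8.314×288) = 10.154, so Q = 2.57 × 10^4.
With Q = [Zn²⁺]/[Ag⁺]^2 and the known concentrations, [Ag⁺]^2 in the denominator gives [Ag⁺] = 0.002 M.

0.002 M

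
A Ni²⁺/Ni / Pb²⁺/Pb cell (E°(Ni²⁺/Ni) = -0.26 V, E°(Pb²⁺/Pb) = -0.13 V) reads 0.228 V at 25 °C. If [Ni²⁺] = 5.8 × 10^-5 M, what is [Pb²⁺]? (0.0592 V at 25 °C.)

From the Nernst equation, log Q = n(E° − E)/0.0592 = 2(0.13 − 0.228)/0.0592 = -3.311, so Q = 4.89 × 10^-4.
With Q = [Ni²⁺]/[Pb²⁺] and the known concentrations, [Pb²⁺] in the denominator gives [Pb²⁺] = 0.12 M.

0.12 M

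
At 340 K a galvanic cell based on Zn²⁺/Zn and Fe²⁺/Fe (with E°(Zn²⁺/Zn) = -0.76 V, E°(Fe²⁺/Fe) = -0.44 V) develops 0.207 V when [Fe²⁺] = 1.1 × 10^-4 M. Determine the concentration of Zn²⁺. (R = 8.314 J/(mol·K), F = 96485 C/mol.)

0.25 M

From the Nernst equation, ln Q = nF(E° − E)/RT = 2×96485×(0.32 − 0.207)/(8.314×340) = 7.714, so Q = 2240.
With Q = [Zn²⁺]/[Fe²⁺] and the known concentrations, [Zn²⁺] in the numerator gives [Zn²⁺] = 0.25 M.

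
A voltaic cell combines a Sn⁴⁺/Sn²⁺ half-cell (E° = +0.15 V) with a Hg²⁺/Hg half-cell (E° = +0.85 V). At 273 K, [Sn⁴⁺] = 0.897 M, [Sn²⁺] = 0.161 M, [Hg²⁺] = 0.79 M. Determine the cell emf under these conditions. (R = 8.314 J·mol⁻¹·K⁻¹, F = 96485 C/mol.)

The Hg²⁺/Hg couple has the higher reduction potential and acts as the cathode, so E°_cell = +0.85 − (+0.15) = 0.70 V.
Balancing electrons gives n = 2; the reaction quotient is Q = [Sn⁴⁺]/([Sn²⁺]·[Hg²⁺]) = 7.05.
E = E° − (RT/nF) ln Q = 0.70 − (8.314×273)/(2×96485) × (1.953) = 0.700 − 0.023 = 0.677 V.

0.677 V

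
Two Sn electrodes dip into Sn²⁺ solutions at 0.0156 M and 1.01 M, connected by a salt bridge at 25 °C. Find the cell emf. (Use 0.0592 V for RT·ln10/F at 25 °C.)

Both half-cells are Sn²⁺/Sn, so E°_cell = 0. The concentrated side is the cathode; the cell reaction moves Sn²⁺ from high to low concentration with n = 2.
Q = [Sn²⁺]_dilute/[Sn²⁺]_conc = 0.0156/1.01 = 0.0154.
E = 0 − (0.0592/2) log Q = −(0.0592/2)(-1.811) = 0.0536 V.

0.054 V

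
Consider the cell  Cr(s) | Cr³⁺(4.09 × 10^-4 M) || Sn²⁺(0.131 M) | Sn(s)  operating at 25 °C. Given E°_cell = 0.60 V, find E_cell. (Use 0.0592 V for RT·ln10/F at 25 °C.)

Balancing electrons gives n = 6; the reaction quotient is Q = [Cr³⁺]^2/[Sn²⁺]^3 = 7.44 × 10^-5.
At 25 °C, E = E° − (0.0592/n) log Q = 0.60 − (0.0592/6)(-4.128) = 0.600 + 0.041 = 0.641 V.

0.641 V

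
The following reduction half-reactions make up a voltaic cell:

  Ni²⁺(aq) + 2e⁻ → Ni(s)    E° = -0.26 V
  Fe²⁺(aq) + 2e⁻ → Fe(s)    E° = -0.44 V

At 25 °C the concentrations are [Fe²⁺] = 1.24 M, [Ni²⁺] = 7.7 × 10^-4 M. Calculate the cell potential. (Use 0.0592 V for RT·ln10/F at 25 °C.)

0.085 V

The Ni²⁺/Ni couple has the higher reduction potential and acts as the cathode, so E°_cell = -0.26 − (-0.44) = 0.18 V.
Balancing electrons gives n = 2; the reaction quotient is Q = [Fe²⁺]/[Ni²⁺] = 1610.
At 25 °C, E = E° − (0.0592/n) log Q = 0.18 − (0.0592/2)(3.207) = 0.180 − 0.095 = 0.085 V.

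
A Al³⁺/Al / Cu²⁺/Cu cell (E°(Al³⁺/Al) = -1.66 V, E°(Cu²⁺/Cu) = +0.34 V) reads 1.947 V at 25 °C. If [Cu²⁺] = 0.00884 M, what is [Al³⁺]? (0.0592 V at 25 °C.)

0.4 M

From the Nernst equation, log Q = n(E° − E)/0.0592 = 6(2.00 − 1.947)/0.0592 = 5.372, so Q = 2.35 × 10^5.
With Q = [Al³⁺]^2/[Cu²⁺]^3 and the known concentrations, [Al³⁺]^2 in the numerator gives [Al³⁺] = 0.4 M.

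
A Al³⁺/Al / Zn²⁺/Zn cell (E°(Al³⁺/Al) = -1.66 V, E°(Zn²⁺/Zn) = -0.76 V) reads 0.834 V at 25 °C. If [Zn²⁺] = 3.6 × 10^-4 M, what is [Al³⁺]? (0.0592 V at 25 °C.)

0.015 M

From the Nernst equation, log Q = n(E° − E)/0.0592 = 6(0.90 − 0.834)/0.0592 = 6.689, so Q = 4.89 × 10^6.
With Q = [Al³⁺]^2/[Zn²⁺]^3 and the known concentrations, [Al³⁺]^2 in the numerator gives [Al³⁺] = 0.015 M.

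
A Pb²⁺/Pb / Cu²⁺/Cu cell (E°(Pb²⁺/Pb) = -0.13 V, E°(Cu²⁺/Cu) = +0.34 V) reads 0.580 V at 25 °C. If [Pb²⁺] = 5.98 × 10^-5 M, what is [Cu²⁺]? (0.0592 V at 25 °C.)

0.31 M

From the Nernst equation, log Q = n(E° − E)/0.0592 = 2(0.47 − 0.580)/0.0592 = -3.716, so Q = 1.92 × 10^-4.
With Q = [Pb²⁺]/[Cu²⁺] and the known concentrations, [Cu²⁺] in the denominator gives [Cu²⁺] = 0.31 M.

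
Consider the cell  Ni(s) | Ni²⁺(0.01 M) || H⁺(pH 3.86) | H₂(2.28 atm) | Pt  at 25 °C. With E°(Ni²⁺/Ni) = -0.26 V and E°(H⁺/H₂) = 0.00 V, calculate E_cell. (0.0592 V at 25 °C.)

0.080 V

The hydrogen couple is the cathode, so E°_cell = 0.26 V; n = 2.
[H⁺] = 10^(−3.86) = 1.4 × 10^-4 M, and Q = [Ni²⁺]·P(H₂) / [H⁺]^2 = 1.2 × 10^6.
E = E° − (0.0592/2) log Q = 0.26 − (0.0592/2)(6.078) = 0.080 V.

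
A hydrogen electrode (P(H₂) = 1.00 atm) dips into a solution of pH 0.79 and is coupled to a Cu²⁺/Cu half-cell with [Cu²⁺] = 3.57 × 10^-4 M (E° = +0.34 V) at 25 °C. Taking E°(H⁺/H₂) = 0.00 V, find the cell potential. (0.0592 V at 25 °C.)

0.28 V

The Cu²⁺/Cu couple is the cathode, so E°_cell = 0.34 V; n = 2.
[H⁺] = 10^(−0.79) = 0.16 M, and Q = [H⁺]^2 / ([Cu²⁺]·P(H₂)) = 73.7.
E = E° − (0.0592/2) log Q = 0.34 − (0.0592/2)(1.867) = 0.285 V.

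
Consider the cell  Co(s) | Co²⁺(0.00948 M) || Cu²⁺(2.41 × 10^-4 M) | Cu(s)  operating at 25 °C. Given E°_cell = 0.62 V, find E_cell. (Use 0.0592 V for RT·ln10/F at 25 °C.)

Balancing electrons gives n = 2; the reaction quotient is Q = [Co²⁺]/[Cu²⁺] = 39.3.
At 25 °C, E = E° − (0.0592/n) log Q = 0.62 − (0.0592/2)(1.595) = 0.620 − 0.047 = 0.573 V.

0.573 V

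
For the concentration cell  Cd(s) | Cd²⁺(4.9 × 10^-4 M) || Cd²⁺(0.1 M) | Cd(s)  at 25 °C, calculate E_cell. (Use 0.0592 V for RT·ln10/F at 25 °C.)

0.068 V

Both half-cells are Cd²⁺/Cd, so E°_cell = 0. The concentrated side is the cathode; the cell reaction moves Cd²⁺ from high to low concentration with n = 2.
Q = [Cd²⁺]_dilute/[Cd²⁺]_conc = 4.9 × 10^-4/0.1 = 0.00490.
E = 0 − (0.0592/2) log Q = −(0.0592/2)(-2.310) = 0.0684 V.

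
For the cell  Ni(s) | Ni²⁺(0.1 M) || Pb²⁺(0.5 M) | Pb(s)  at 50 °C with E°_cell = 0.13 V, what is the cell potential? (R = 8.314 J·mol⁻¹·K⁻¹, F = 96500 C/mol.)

0.152 V

Balancing electrons gives n = 2; the reaction quotient is Q = [Ni²⁺]/[Pb²⁺] = 0.200.
E = E° − (RT/nF) ln Q = 0.13 − (8.314×323)/(2×96500) × (-1.609) = 0.130 + 0.022 = 0.152 V.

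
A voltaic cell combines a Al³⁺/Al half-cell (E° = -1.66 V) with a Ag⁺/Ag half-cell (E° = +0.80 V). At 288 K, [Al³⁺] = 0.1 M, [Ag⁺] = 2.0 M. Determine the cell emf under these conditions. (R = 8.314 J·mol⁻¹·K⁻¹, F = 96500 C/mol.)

The Ag⁺/Ag couple has the higher reduction potential and acts as the cathode, so E°_cell = +0.80 − (-1.66) = 2.46 V.
Balancing electrons gives n = 3; the reaction quotient is Q = [Al³⁺]/[Ag⁺]^3 = 0.0125.
E = E° − (RT/nF) ln Q = 2.46 − (8.314×288)/(3×96500) × (-4.382) = 2.460 + 0.036 = 2.496 V.

2.50 V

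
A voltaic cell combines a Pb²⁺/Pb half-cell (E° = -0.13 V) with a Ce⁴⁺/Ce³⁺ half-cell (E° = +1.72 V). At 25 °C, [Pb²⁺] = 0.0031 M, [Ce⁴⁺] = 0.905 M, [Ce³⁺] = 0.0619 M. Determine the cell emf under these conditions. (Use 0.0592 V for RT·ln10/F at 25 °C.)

1.99 V

The Ce⁴⁺/Ce³⁺ couple has the higher reduction potential and acts as the cathode, so E°_cell = +1.72 − (-0.13) = 1.85 V.
Balancing electrons gives n = 2; the reaction quotient is Q = [Pb²⁺]·[Ce³⁺]^2/[Ce⁴⁺]^2 = 1.45 × 10^-5.
At 25 °C, E = E° − (0.0592/n) log Q = 1.85 − (0.0592/2)(-4.839) = 1.850 + 0.143 = 1.993 V.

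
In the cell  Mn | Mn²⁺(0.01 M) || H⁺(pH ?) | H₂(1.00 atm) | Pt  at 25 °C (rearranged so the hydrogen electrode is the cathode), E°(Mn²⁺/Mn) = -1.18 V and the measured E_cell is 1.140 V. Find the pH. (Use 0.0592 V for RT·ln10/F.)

pH = 1.68

E°_cell = 1.18 V and n = 2.
log Q = n(E° − E)/0.0592 = 2×(1.18 − 1.140)/0.0592 = 1.351.
With Q = [Mn²⁺]·P(H₂) / [H⁺]^2, solving for [H⁺] gives log[H⁺] = -1.676, so pH = 1.68.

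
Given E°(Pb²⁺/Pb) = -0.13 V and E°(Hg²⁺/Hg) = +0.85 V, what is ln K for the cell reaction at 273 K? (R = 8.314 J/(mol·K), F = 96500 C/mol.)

E°_cell = +0.85 − (-0.13) = 0.98 V, with n = 2 electrons transferred.
At equilibrium E = 0, so the Nernst equation gives ln K = nFE°/RT = (2)(96500)(0.98)/((8.314)(273)) = 83.33.

ln K = 83.3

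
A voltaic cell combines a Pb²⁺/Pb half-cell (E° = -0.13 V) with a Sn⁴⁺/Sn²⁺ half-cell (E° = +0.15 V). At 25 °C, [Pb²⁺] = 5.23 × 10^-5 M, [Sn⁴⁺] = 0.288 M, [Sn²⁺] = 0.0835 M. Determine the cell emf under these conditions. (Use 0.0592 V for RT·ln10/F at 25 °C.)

0.423 V

The Sn⁴⁺/Sn²⁺ couple has the higher reduction potential and acts as the cathode, so E°_cell = +0.15 − (-0.13) = 0.28 V.
Balancing electrons gives n = 2; the reaction quotient is Q = [Pb²⁺]·[Sn²⁺]/[Sn⁴⁺] = 1.52 × 10^-5.
At 25 °C, E = E° − (0.0592/n) log Q = 0.28 − (0.0592/2)(-4.819) = 0.280 + 0.143 = 0.423 V.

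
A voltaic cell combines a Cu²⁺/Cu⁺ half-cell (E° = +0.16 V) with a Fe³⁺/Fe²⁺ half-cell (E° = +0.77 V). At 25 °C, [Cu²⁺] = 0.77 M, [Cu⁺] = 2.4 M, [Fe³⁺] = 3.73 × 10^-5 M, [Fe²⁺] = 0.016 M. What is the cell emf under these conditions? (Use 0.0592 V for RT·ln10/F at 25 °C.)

The Fe³⁺/Fe²⁺ couple has the higher reduction potential and acts as the cathode, so E°_cell = +0.77 − (+0.16) = 0.61 V.
Balancing electrons gives n = 1; the reaction quotient is Q = [Cu²⁺]·[Fe²⁺]/([Cu⁺]·[Fe³⁺]) = 138.
At 25 °C, E = E° − (0.0592/n) log Q = 0.61 − (0.0592/1)(2.139) = 0.610 − 0.127 = 0.483 V.

0.483 V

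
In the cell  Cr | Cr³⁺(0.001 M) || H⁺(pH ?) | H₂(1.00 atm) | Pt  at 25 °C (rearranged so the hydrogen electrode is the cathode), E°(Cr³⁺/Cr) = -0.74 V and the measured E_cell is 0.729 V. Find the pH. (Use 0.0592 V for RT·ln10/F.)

E°_cell = 0.74 V and n = 6.
log Q = n(E° − E)/0.0592 = 6×(0.74 − 0.729)/0.0592 = 1.115.
With Q = [Cr³⁺]^2·P(H₂)^3 / [H⁺]^6, solving for [H⁺] gives log[H⁺] = -1.186, so pH = 1.19.

pH = 1.19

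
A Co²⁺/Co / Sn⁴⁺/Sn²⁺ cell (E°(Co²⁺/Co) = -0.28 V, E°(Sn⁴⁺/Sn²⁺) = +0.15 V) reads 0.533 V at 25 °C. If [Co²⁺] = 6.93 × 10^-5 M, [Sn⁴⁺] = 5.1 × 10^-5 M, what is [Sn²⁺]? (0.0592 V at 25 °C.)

2.4 × 10^-4 M

From the Nernst equation, log Q = n(E° − E)/0.0592 = 2(0.43 − 0.533)/0.0592 = -3.480, so Q = 3.31 × 10^-4.
With Q = [Co²⁺]·[Sn²⁺]/[Sn⁴⁺] and the known concentrations, [Sn²⁺] in the numerator gives [Sn²⁺] = 2.4 × 10^-4 M.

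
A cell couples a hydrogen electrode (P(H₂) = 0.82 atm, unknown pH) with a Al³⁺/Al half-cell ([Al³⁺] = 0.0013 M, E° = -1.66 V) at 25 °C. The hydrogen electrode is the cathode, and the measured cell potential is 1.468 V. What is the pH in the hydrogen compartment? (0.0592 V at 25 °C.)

E°_cell = 1.66 V and n = 6.
log Q = n(E° − E)/0.0592 = 6×(1.66 − 1.468)/0.0592 = 19.459.
With Q = [Al³⁺]^2·P(H₂)^3 / [H⁺]^6, solving for [H⁺] gives log[H⁺] = -4.248, so pH = 4.25.

pH = 4.25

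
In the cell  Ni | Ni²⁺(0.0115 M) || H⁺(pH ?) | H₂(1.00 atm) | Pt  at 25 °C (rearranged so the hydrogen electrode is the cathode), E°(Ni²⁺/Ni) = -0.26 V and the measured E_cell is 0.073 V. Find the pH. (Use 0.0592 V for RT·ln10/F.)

E°_cell = 0.26 V and n = 2.
log Q = n(E° − E)/0.0592 = 2×(0.26 − 0.073)/0.0592 = 6.318.
With Q = [Ni²⁺]·P(H₂) / [H⁺]^2, solving for [H⁺] gives log[H⁺] = -4.128, so pH = 4.13.

pH = 4.13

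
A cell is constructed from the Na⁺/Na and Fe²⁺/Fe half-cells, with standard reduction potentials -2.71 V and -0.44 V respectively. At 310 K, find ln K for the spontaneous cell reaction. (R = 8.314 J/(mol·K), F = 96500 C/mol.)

E°_cell = -0.44 − (-2.71) = 2.27 V, with n = 2 electrons transferred.
At equilibrium E = 0, so the Nernst equation gives ln K = nFE°/RT = (2)(96500)(2.27)/((8.314)(310)) = 169.99.

ln K = 170.0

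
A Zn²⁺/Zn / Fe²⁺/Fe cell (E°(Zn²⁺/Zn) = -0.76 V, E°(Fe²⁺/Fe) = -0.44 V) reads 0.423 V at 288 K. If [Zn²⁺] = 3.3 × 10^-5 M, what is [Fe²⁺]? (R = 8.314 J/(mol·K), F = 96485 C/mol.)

From the Nernst equation, ln Q = nF(E° − E)/RT = 2×96485×(0.32 − 0.423)/(8.314×288) = -8.301, so Q = 2.48 × 10^-4.
With Q = [Zn²⁺]/[Fe²⁺] and the known concentrations, [Fe²⁺] in the denominator gives [Fe²⁺] = 0.13 M.

0.13 M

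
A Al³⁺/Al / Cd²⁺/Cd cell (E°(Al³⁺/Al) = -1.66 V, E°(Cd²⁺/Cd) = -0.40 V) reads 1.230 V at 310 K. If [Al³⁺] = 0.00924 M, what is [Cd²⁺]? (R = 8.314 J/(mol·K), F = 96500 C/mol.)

0.0047 M

From the Nernst equation, ln Q = nF(E° − E)/RT = 6×96500×(1.26 − 1.230)/(8.314×310) = 6.740, so Q = 845.
With Q = [Al³⁺]^2/[Cd²⁺]^3 and the known concentrations, [Cd²⁺]^3 in the denominator gives [Cd²⁺] = 0.0047 M.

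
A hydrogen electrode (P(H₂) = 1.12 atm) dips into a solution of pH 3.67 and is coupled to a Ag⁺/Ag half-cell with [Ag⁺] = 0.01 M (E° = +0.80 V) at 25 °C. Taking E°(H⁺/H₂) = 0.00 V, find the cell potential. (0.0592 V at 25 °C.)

The Ag⁺/Ag couple is the cathode, so E°_cell = 0.80 V; n = 2.
[H⁺] = 10^(−3.67) = 2.1 × 10^-4 M, and Q = [H⁺]^2 / ([Ag⁺]^2·P(H₂)) = 4.08 × 10^-4.
E = E° − (0.0592/2) log Q = 0.80 − (0.0592/2)(-3.389) = 0.900 V.

0.90 V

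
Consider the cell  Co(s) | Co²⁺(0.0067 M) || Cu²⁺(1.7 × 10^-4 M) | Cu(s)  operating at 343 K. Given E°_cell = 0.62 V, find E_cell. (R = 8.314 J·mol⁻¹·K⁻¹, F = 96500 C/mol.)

Balancing electrons gives n = 2; the reaction quotient is Q = [Co²⁺]/[Cu²⁺] = 39.4.
E = E° − (RT/nF) ln Q = 0.62 − (8.314×343)/(2×96500) × (3.674) = 0.620 − 0.054 = 0.566 V.

0.566 V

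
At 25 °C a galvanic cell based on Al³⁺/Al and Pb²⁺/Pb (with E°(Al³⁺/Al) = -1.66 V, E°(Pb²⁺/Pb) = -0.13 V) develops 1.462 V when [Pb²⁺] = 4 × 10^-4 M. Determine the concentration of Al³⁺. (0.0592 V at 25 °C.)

0.022 M

From the Nernst equation, log Q = n(E° − E)/0.0592 = 6(1.53 − 1.462)/0.0592 = 6.892, so Q = 7.8 × 10^6.
With Q = [Al³⁺]^2/[Pb²⁺]^3 and the known concentrations, [Al³⁺]^2 in the numerator gives [Al³⁺] = 0.022 M.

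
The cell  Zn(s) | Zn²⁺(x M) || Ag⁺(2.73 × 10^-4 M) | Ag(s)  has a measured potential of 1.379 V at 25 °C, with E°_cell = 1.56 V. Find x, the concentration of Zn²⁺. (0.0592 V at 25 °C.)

From the Nernst equation, log Q = n(E° − E)/0.0592 = 2(1.56 − 1.379)/0.0592 = 6.115, so Q = 1.3 × 10^6.
With Q = [Zn²⁺]/[Ag⁺]^2 and the known concentrations, [Zn²⁺] in the numerator gives [Zn²⁺] = 0.097 M.

0.097 M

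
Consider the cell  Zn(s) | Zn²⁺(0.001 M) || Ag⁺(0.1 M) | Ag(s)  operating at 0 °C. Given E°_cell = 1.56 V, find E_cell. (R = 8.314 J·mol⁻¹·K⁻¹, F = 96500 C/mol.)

1.59 V

Balancing electrons gives n = 2; the reaction quotient is Q = [Zn²⁺]/[Ag⁺]^2 = 0.100.
E = E° − (RT/nF) ln Q = 1.56 − (8.314×273)/(2×96500) × (-2.303) = 1.560 + 0.027 = 1.587 V.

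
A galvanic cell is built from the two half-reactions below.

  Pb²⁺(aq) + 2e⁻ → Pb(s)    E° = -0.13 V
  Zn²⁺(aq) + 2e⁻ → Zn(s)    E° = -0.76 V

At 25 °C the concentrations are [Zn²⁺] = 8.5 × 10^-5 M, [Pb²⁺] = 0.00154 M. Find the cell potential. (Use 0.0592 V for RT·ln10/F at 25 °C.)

0.667 V

The Pb²⁺/Pb couple has the higher reduction potential and acts as the cathode, so E°_cell = -0.13 − (-0.76) = 0.63 V.
Balancing electrons gives n = 2; the reaction quotient is Q = [Zn²⁺]/[Pb²⁺] = 0.0552.
At 25 °C, E = E° − (0.0592/n) log Q = 0.63 − (0.0592/2)(-1.258) = 0.630 + 0.037 = 0.667 V.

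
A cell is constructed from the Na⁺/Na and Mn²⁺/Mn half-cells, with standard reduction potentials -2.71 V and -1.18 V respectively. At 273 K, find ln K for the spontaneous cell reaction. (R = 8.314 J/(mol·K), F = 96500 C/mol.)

E°_cell = -1.18 − (-2.71) = 1.53 V, with n = 2 electrons transferred.
At equilibrium E = 0, so the Nernst equation gives ln K = nFE°/RT = (2)(96500)(1.53)/((8.314)(273)) = 130.10.

ln K = 130.1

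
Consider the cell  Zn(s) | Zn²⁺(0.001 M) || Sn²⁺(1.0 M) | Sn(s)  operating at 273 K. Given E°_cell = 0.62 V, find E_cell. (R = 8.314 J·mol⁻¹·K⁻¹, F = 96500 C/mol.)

0.701 V

Balancing electrons gives n = 2; the reaction quotient is Q = [Zn²⁺]/[Sn²⁺] = 0.00100.
E = E° − (RT/nF) ln Q = 0.62 − (8.314×273)/(2×96500) × (-6.908) = 0.620 + 0.081 = 0.701 V.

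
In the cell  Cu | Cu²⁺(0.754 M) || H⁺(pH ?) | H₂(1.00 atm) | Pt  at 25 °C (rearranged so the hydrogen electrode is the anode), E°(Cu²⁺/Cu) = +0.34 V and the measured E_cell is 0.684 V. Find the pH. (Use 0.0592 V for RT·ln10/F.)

pH = 5.87

E°_cell = 0.34 V and n = 2.
log Q = n(E° − E)/0.0592 = 2×(0.34 − 0.684)/0.0592 = -11.622.
With Q = [H⁺]^2 / ([Cu²⁺]·P(H₂)), solving for [H⁺] gives log[H⁺] = -5.872, so pH = 5.87.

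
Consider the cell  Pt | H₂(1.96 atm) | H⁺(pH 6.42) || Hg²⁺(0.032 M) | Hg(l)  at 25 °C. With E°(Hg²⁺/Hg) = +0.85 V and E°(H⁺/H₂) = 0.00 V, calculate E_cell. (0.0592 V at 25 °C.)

The Hg²⁺/Hg couple is the cathode, so E°_cell = 0.85 V; n = 2.
[H⁺] = 10^(−6.42) = 3.8 × 10^-7 M, and Q = [H⁺]^2 / ([Hg²⁺]·P(H₂)) = 2.3 × 10^-12.
E = E° − (0.0592/2) log Q = 0.85 − (0.0592/2)(-11.637) = 1.194 V.

1.19 V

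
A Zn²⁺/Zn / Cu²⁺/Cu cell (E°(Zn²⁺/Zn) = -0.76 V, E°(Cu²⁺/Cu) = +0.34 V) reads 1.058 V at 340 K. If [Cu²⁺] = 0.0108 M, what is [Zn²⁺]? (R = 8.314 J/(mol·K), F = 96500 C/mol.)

From the Nernst equation, ln Q = nF(E° − E)/RT = 2×96500×(1.10 − 1.058)/(8.314×340) = 2.868, so Q = 17.6.
With Q = [Zn²⁺]/[Cu²⁺] and the known concentrations, [Zn²⁺] in the numerator gives [Zn²⁺] = 0.19 M.

0.19 M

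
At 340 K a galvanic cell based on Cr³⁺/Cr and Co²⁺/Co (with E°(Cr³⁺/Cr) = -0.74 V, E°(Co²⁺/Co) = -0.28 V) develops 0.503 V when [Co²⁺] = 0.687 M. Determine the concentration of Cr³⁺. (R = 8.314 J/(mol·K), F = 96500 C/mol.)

From the Nernst equation, ln Q = nF(E° − E)/RT = 6×96500×(0.46 − 0.503)/(8.314×340) = -8.808, so Q = 1.5 × 10^-4.
With Q = [Cr³⁺]^2/[Co²⁺]^3 and the known concentrations, [Cr³⁺]^2 in the numerator gives [Cr³⁺] = 0.007 M.

0.007 M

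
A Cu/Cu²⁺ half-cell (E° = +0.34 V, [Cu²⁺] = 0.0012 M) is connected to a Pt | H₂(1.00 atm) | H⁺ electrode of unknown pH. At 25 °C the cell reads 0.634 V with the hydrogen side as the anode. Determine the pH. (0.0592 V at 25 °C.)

E°_cell = 0.34 V and n = 2.
log Q = n(E° − E)/0.0592 = 2×(0.34 − 0.634)/0.0592 = -9.932.
With Q = [H⁺]^2 / ([Cu²⁺]·P(H₂)), solving for [H⁺] gives log[H⁺] = -6.427, so pH = 6.43.

pH = 6.43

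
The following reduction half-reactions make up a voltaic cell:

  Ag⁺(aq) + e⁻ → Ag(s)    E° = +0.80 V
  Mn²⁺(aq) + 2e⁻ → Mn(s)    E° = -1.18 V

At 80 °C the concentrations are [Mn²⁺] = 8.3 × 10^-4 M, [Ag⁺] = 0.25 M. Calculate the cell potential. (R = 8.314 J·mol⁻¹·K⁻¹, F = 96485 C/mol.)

The Ag⁺/Ag couple has the higher reduction potential and acts as the cathode, so E°_cell = +0.80 − (-1.18) = 1.98 V.
Balancing electrons gives n = 2; the reaction quotient is Q = [Mn²⁺]/[Ag⁺]^2 = 0.0133.
E = E° − (RT/nF) ln Q = 1.98 − (8.314×353)/(2×96485) × (-4.321) = 1.980 + 0.066 = 2.046 V.

2.05 V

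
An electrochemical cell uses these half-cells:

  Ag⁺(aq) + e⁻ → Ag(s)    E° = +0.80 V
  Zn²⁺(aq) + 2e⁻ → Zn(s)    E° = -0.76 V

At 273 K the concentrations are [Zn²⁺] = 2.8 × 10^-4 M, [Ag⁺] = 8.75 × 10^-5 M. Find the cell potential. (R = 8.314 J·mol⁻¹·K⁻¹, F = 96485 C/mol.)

1.44 V

The Ag⁺/Ag couple has the higher reduction potential and acts as the cathode, so E°_cell = +0.80 − (-0.76) = 1.56 V.
Balancing electrons gives n = 2; the reaction quotient is Q = [Zn²⁺]/[Ag⁺]^2 = 3.66 × 10^4.
E = E° − (RT/nF) ln Q = 1.56 − (8.314×273)/(2×96485) × (10.507) = 1.560 − 0.124 = 1.436 V.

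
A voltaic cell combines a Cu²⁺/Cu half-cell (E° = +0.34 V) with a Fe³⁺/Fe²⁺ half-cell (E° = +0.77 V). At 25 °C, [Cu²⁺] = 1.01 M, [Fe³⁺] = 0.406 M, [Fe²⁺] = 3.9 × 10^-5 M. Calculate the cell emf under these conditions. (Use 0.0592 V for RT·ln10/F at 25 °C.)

0.668 V

The Fe³⁺/Fe²⁺ couple has the higher reduction potential and acts as the cathode, so E°_cell = +0.77 − (+0.34) = 0.43 V.
Balancing electrons gives n = 2; the reaction quotient is Q = [Cu²⁺]·[Fe²⁺]^2/[Fe³⁺]^2 = 9.32 × 10^-9.
At 25 °C, E = E° − (0.0592/n) log Q = 0.43 − (0.0592/2)(-8.031) = 0.430 + 0.238 = 0.668 V.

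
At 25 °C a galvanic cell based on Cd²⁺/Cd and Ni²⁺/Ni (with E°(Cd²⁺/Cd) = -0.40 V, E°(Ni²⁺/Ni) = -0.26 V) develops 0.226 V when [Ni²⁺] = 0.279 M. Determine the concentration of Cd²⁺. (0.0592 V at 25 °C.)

From the Nernst equation, log Q = n(E° − E)/0.0592 = 2(0.14 − 0.226)/0.0592 = -2.905, so Q = 0.00124.
With Q = [Cd²⁺]/[Ni²⁺] and the known concentrations, [Cd²⁺] in the numerator gives [Cd²⁺] = 3.5 × 10^-4 M.

3.5 × 10^-4 M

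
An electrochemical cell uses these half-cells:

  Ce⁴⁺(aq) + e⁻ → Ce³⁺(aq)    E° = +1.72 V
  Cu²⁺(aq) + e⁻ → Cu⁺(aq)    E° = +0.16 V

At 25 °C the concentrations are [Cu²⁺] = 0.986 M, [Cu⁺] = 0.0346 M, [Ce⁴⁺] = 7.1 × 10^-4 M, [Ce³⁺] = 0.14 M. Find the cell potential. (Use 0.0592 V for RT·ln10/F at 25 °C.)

The Ce⁴⁺/Ce³⁺ couple has the higher reduction potential and acts as the cathode, so E°_cell = +1.72 − (+0.16) = 1.56 V.
Balancing electrons gives n = 1; the reaction quotient is Q = [Cu²⁺]·[Ce³⁺]/([Cu⁺]·[Ce⁴⁺]) = 5620.
At 25 °C, E = E° − (0.0592/n) log Q = 1.56 − (0.0592/1)(3.750) = 1.560 − 0.222 = 1.338 V.

1.34 V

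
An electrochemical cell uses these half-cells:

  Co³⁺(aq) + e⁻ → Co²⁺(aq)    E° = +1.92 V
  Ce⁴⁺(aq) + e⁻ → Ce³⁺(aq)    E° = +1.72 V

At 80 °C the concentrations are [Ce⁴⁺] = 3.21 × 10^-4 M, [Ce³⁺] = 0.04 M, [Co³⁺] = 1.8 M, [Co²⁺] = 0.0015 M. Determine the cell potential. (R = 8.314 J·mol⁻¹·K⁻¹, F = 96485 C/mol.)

0.562 V

The Co³⁺/Co²⁺ couple has the higher reduction potential and acts as the cathode, so E°_cell = +1.92 − (+1.72) = 0.20 V.
Balancing electrons gives n = 1; the reaction quotient is Q = [Ce⁴⁺]·[Co²⁺]/([Ce³⁺]·[Co³⁺]) = 6.69 × 10^-6.
E = E° − (RT/nF) ln Q = 0.20 − (8.314×353)/(1×96485) × (-11.915) = 0.200 + 0.362 = 0.562 V.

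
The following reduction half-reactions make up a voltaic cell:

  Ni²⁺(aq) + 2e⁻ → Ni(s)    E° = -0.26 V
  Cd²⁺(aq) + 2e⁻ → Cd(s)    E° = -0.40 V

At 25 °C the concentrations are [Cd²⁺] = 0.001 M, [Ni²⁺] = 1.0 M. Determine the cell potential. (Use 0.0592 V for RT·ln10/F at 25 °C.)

0.229 V

The Ni²⁺/Ni couple has the higher reduction potential and acts as the cathode, so E°_cell = -0.26 − (-0.40) = 0.14 V.
Balancing electrons gives n = 2; the reaction quotient is Q = [Cd²⁺]/[Ni²⁺] = 0.00100.
At 25 °C, E = E° − (0.0592/n) log Q = 0.14 − (0.0592/2)(-3.000) = 0.140 + 0.089 = 0.229 V.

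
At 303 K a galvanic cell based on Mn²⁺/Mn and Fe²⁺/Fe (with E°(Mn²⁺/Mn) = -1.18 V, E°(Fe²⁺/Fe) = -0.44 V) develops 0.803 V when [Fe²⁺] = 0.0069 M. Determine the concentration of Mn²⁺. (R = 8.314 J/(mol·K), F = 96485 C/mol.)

From the Nernst equation, ln Q = nF(E° − E)/RT = 2×96485×(0.74 − 0.803)/(8.314×303) = -4.826, so Q = 0.00802.
With Q = [Mn²⁺]/[Fe²⁺] and the known concentrations, [Mn²⁺] in the numerator gives [Mn²⁺] = 5.5 × 10^-5 M.

5.5 × 10^-5 M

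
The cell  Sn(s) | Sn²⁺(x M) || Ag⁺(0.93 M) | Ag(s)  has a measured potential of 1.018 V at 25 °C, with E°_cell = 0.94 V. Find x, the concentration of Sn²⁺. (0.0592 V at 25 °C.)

From the Nernst equation, log Q = n(E° − E)/0.0592 = 2(0.94 − 1.018)/0.0592 = -2.635, so Q = 0.00232.
With Q = [Sn²⁺]/[Ag⁺]^2 and the known concentrations, [Sn²⁺] in the numerator gives [Sn²⁺] = 0.002 M.

0.002 M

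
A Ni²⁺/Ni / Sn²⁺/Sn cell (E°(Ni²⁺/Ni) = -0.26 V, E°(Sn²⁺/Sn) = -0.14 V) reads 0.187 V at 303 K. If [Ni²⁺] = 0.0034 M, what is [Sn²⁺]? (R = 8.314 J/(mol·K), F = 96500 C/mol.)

0.58 M

From the Nernst equation, ln Q = nF(E° − E)/RT = 2×96500×(0.12 − 0.187)/(8.314×303) = -5.133, so Q = 0.00590.
With Q = [Ni²⁺]/[Sn²⁺] and the known concentrations, [Sn²⁺] in the denominator gives [Sn²⁺] = 0.58 M.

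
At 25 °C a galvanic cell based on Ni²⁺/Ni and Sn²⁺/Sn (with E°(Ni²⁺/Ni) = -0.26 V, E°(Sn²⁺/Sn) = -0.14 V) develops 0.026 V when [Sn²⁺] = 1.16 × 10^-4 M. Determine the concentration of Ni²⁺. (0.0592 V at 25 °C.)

0.17 M

From the Nernst equation, log Q = n(E° − E)/0.0592 = 2(0.12 − 0.026)/0.0592 = 3.176, so Q = 1500.
With Q = [Ni²⁺]/[Sn²⁺] and the known concentrations, [Ni²⁺] in the numerator gives [Ni²⁺] = 0.17 M.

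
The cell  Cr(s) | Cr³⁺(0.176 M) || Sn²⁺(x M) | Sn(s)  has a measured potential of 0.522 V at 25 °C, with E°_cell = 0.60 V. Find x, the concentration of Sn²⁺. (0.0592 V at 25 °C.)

7.3 × 10^-4 M

From the Nernst equation, log Q = n(E° − E)/0.0592 = 6(0.60 − 0.522)/0.0592 = 7.905, so Q = 8.04 × 10^7.
With Q = [Cr³⁺]^2/[Sn²⁺]^3 and the known concentrations, [Sn²⁺]^3 in the denominator gives [Sn²⁺] = 7.3 × 10^-4 M.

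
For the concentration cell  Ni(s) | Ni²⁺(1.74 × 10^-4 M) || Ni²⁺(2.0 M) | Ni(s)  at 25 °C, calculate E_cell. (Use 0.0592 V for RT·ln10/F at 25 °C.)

0.12 V

Both half-cells are Ni²⁺/Ni, so E°_cell = 0. The concentrated side is the cathode; the cell reaction moves Ni²⁺ from high to low concentration with n = 2.
Q = [Ni²⁺]_dilute/[Ni²⁺]_conc = 1.74 × 10^-4/2.0 = 8.7 × 10^-5.
E = 0 − (0.0592/2) log Q = −(0.0592/2)(-4.060) = 0.1202 V.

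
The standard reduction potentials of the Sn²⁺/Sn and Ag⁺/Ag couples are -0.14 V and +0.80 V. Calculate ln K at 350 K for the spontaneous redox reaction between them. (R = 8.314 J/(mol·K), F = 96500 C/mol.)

ln K = 62.3

E°_cell = +0.80 − (-0.14) = 0.94 V, with n = 2 electrons transferred.
At equilibrium E = 0, so the Nernst equation gives ln K = nFE°/RT = (2)(96500)(0.94)/((8.314)(350)) = 62.35.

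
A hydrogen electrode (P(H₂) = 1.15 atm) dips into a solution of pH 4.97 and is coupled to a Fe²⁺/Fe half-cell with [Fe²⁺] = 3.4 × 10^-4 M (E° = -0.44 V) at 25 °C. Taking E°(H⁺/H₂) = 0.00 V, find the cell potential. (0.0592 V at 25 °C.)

The hydrogen couple is the cathode, so E°_cell = 0.44 V; n = 2.
[H⁺] = 10^(−4.97) = 1.1 × 10^-5 M, and Q = [Fe²⁺]·P(H₂) / [H⁺]^2 = 3.41 × 10^6.
E = E° − (0.0592/2) log Q = 0.44 − (0.0592/2)(6.532) = 0.247 V.

0.25 V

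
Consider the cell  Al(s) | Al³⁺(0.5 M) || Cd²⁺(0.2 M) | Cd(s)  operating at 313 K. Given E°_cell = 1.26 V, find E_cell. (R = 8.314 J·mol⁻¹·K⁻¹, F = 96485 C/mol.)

Balancing electrons gives n = 6; the reaction quotient is Q = [Al³⁺]^2/[Cd²⁺]^3 = 31.2.
E = E° − (RT/nF) ln Q = 1.26 − (8.314×313)/(6×96485) × (3.442) = 1.260 − 0.015 = 1.245 V.

1.24 V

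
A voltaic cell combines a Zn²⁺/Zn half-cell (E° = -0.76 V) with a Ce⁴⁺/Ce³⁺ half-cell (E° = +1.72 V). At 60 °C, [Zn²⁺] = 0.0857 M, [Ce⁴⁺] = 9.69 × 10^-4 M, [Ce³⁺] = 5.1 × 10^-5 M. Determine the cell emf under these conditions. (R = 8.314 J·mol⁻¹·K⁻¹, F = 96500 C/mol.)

The Ce⁴⁺/Ce³⁺ couple has the higher reduction potential and acts as the cathode, so E°_cell = +1.72 − (-0.76) = 2.48 V.
Balancing electrons gives n = 2; the reaction quotient is Q = [Zn²⁺]·[Ce³⁺]^2/[Ce⁴⁺]^2 = 2.37 × 10^-4.
E = E° − (RT/nF) ln Q = 2.48 − (8.314×333)/(2×96500) × (-8.346) = 2.480 + 0.120 = 2.600 V.

2.60 V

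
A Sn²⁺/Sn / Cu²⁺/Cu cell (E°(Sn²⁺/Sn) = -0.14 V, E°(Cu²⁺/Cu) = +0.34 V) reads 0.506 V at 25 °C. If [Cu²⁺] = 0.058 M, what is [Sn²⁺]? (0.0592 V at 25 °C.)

From the Nernst equation, log Q = n(E° − E)/0.0592 = 2(0.48 − 0.506)/0.0592 = -0.878, so Q = 0.132.
With Q = [Sn²⁺]/[Cu²⁺] and the known concentrations, [Sn²⁺] in the numerator gives [Sn²⁺] = 0.0077 M.

0.0077 M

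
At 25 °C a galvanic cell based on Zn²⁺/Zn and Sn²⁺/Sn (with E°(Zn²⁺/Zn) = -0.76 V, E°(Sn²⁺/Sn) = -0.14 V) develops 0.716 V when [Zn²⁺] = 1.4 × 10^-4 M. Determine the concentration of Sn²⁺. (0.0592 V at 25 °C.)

0.25 M

From the Nernst equation, log Q = n(E° − E)/0.0592 = 2(0.62 − 0.716)/0.0592 = -3.243, so Q = 5.71 × 10^-4.
With Q = [Zn²⁺]/[Sn²⁺] and the known concentrations, [Sn²⁺] in the denominator gives [Sn²⁺] = 0.25 M.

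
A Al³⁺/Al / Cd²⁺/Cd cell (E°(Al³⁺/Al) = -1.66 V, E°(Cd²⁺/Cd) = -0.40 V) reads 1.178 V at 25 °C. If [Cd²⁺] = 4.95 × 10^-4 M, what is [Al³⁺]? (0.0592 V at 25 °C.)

From the Nernst equation, log Q = n(E° − E)/0.0592 = 6(1.26 − 1.178)/0.0592 = 8.311, so Q = 2.05 × 10^8.
With Q = [Al³⁺]^2/[Cd²⁺]^3 and the known concentrations, [Al³⁺]^2 in the numerator gives [Al³⁺] = 0.16 M.

0.16 M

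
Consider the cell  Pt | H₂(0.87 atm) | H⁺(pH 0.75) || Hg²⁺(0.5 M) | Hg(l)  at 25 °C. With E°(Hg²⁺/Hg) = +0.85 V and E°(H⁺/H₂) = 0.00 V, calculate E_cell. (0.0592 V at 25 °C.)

The Hg²⁺/Hg couple is the cathode, so E°_cell = 0.85 V; n = 2.
[H⁺] = 10^(−0.75) = 0.18 M, and Q = [H⁺]^2 / ([Hg²⁺]·P(H₂)) = 0.0727.
E = E° − (0.0592/2) log Q = 0.85 − (0.0592/2)(-1.138) = 0.884 V.

0.88 V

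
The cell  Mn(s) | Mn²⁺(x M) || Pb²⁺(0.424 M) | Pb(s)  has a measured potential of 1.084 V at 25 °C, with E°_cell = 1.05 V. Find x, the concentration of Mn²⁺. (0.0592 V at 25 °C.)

From the Nernst equation, log Q = n(E° − E)/0.0592 = 2(1.05 − 1.084)/0.0592 = -1.149, so Q = 0.0710.
With Q = [Mn²⁺]/[Pb²⁺] and the known concentrations, [Mn²⁺] in the numerator gives [Mn²⁺] = 0.03 M.

0.03 M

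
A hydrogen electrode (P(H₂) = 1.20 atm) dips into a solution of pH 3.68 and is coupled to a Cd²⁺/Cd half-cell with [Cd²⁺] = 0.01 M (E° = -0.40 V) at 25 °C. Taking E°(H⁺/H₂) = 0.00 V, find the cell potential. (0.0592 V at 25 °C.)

The hydrogen couple is the cathode, so E°_cell = 0.40 V; n = 2.
[H⁺] = 10^(−3.68) = 2.1 × 10^-4 M, and Q = [Cd²⁺]·P(H₂) / [H⁺]^2 = 2.75 × 10^5.
E = E° − (0.0592/2) log Q = 0.40 − (0.0592/2)(5.439) = 0.239 V.

0.24 V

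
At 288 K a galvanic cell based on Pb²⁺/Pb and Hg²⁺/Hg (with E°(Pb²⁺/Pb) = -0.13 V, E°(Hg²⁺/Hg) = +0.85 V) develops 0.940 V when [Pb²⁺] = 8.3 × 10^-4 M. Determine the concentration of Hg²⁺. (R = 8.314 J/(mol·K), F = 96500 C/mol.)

From the Nernst equation, ln Q = nF(E° − E)/RT = 2×96500×(0.98 − 0.940)/(8.314×288) = 3.224, so Q = 25.1.
With Q = [Pb²⁺]/[Hg²⁺] and the known concentrations, [Hg²⁺] in the denominator gives [Hg²⁺] = 3.3 × 10^-5 M.

3.3 × 10^-5 M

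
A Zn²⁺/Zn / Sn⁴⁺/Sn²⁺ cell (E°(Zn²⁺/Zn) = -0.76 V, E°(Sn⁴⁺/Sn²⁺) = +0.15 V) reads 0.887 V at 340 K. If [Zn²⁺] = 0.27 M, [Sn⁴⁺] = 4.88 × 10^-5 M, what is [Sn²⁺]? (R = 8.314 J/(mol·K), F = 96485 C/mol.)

From the Nernst equation, ln Q = nF(E° − E)/RT = 2×96485×(0.91 − 0.887)/(8.314×340) = 1.570, so Q = 4.81.
With Q = [Zn²⁺]·[Sn²⁺]/[Sn⁴⁺] and the known concentrations, [Sn²⁺] in the numerator gives [Sn²⁺] = 8.7 × 10^-4 M.

8.7 × 10^-4 M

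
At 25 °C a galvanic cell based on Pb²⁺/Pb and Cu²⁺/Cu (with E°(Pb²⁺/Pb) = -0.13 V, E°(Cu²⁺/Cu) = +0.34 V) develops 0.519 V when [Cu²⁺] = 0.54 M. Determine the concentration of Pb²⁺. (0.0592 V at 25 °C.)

0.012 M

From the Nernst equation, log Q = n(E° − E)/0.0592 = 2(0.47 − 0.519)/0.0592 = -1.655, so Q = 0.0221.
With Q = [Pb²⁺]/[Cu²⁺] and the known concentrations, [Pb²⁺] in the numerator gives [Pb²⁺] = 0.012 M.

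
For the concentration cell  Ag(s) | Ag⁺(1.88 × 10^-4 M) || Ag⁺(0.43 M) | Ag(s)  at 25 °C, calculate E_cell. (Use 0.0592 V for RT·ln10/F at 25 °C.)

Both half-cells are Ag⁺/Ag, so E°_cell = 0. The concentrated side is the cathode; the cell reaction moves Ag⁺ from high to low concentration with n = 1.
Q = [Ag⁺]_dilute/[Ag⁺]_conc = 1.88 × 10^-4/0.43 = 4.37 × 10^-4.
E = 0 − (0.0592/1) log Q = −(0.0592/1)(-3.359) = 0.1989 V.

0.20 V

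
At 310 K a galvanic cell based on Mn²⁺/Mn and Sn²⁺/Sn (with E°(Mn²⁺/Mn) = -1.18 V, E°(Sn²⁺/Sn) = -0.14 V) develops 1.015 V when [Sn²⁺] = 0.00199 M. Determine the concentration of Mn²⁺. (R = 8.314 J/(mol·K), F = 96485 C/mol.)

0.013 M

From the Nernst equation, ln Q = nF(E° − E)/RT = 2×96485×(1.04 − 1.015)/(8.314×310) = 1.872, so Q = 6.50.
With Q = [Mn²⁺]/[Sn²⁺] and the known concentrations, [Mn²⁺] in the numerator gives [Mn²⁺] = 0.013 M.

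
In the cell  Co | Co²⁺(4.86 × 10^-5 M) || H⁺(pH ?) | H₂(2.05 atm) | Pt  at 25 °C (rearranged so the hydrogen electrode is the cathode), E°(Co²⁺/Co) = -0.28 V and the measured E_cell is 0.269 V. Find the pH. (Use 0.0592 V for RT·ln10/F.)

pH = 2.19

E°_cell = 0.28 V and n = 2.
log Q = n(E° − E)/0.0592 = 2×(0.28 − 0.269)/0.0592 = 0.372.
With Q = [Co²⁺]·P(H₂) / [H⁺]^2, solving for [H⁺] gives log[H⁺] = -2.187, so pH = 2.19.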